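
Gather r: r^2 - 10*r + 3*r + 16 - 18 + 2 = r^2 - 7*r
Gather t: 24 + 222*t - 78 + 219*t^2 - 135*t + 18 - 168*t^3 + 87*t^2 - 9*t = -168*t^3 + 306*t^2 + 78*t - 36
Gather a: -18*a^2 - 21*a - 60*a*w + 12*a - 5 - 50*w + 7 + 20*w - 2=-18*a^2 + a*(-60*w - 9) - 30*w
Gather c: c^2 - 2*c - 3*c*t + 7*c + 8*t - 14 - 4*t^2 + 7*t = c^2 + c*(5 - 3*t) - 4*t^2 + 15*t - 14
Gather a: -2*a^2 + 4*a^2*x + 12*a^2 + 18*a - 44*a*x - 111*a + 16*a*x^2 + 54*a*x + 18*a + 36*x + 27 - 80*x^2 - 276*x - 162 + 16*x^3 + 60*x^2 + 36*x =a^2*(4*x + 10) + a*(16*x^2 + 10*x - 75) + 16*x^3 - 20*x^2 - 204*x - 135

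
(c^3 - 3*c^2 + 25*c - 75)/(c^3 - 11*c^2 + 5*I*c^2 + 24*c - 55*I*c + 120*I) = (c - 5*I)/(c - 8)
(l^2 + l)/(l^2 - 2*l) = (l + 1)/(l - 2)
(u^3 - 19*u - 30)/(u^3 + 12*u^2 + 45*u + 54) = (u^2 - 3*u - 10)/(u^2 + 9*u + 18)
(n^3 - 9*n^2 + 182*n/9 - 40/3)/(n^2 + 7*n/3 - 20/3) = (n^2 - 22*n/3 + 8)/(n + 4)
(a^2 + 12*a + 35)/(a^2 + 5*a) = (a + 7)/a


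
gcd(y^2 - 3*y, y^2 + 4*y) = y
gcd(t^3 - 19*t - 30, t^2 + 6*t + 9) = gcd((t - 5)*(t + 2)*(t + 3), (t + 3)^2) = t + 3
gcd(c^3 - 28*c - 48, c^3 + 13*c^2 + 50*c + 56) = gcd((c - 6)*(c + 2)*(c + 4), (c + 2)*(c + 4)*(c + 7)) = c^2 + 6*c + 8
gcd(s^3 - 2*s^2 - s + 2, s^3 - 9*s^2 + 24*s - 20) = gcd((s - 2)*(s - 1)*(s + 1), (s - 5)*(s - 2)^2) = s - 2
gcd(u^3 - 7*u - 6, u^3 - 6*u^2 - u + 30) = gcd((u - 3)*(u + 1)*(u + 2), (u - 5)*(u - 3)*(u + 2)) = u^2 - u - 6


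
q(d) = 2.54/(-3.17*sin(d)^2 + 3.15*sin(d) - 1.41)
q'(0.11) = -5.10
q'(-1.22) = -0.15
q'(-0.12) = -2.94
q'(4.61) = 0.04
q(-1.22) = -0.35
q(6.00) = -1.00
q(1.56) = -1.78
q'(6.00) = -1.86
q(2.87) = -3.20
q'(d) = 2.54*(6.34*sin(d)*cos(d) - 3.15*cos(d))/(-3.17*sin(d)^2 + 3.15*sin(d) - 1.41)^2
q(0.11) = -2.30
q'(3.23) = 3.20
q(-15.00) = -0.53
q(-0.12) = -1.39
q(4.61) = -0.33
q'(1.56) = 0.04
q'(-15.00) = 0.61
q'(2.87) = 5.64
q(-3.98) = -3.10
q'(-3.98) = -3.95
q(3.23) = -1.48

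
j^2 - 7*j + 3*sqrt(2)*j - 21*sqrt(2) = (j - 7)*(j + 3*sqrt(2))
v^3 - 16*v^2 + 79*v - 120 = (v - 8)*(v - 5)*(v - 3)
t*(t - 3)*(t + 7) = t^3 + 4*t^2 - 21*t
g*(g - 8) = g^2 - 8*g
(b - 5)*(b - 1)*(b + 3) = b^3 - 3*b^2 - 13*b + 15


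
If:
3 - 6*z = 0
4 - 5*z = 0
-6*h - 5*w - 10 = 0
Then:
No Solution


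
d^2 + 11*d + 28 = (d + 4)*(d + 7)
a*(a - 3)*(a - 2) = a^3 - 5*a^2 + 6*a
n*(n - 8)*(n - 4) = n^3 - 12*n^2 + 32*n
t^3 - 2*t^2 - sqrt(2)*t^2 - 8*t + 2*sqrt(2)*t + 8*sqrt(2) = (t - 4)*(t + 2)*(t - sqrt(2))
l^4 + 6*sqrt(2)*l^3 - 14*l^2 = l^2*(l - sqrt(2))*(l + 7*sqrt(2))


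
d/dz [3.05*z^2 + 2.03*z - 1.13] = 6.1*z + 2.03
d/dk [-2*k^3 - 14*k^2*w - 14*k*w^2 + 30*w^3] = -6*k^2 - 28*k*w - 14*w^2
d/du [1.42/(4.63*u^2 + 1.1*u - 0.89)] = (-13.1492*u - 1.562)/(4.63*u^2 + 1.1*u - 0.89)^2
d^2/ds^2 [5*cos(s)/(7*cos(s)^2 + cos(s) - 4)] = 5*(7*(1 - cos(s)^2)^2 - 49*cos(s)^5 - 70*cos(s)^3 + 10*cos(s)^2 + 152*cos(s) + 1)/(7*cos(s)^2 + cos(s) - 4)^3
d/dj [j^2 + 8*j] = 2*j + 8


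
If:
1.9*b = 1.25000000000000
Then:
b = 0.66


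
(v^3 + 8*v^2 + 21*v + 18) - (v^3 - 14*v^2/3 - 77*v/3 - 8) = 38*v^2/3 + 140*v/3 + 26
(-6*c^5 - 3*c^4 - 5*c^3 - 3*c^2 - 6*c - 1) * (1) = -6*c^5 - 3*c^4 - 5*c^3 - 3*c^2 - 6*c - 1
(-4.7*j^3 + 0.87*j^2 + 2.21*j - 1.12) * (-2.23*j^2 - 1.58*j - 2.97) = 10.481*j^5 + 5.4859*j^4 + 7.6561*j^3 - 3.5781*j^2 - 4.7941*j + 3.3264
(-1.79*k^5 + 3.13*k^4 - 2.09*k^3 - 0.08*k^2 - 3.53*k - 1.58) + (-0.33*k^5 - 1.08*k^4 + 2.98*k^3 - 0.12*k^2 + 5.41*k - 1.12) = -2.12*k^5 + 2.05*k^4 + 0.89*k^3 - 0.2*k^2 + 1.88*k - 2.7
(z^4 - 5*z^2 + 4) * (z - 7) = z^5 - 7*z^4 - 5*z^3 + 35*z^2 + 4*z - 28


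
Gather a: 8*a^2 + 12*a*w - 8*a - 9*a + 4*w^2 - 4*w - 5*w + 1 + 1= 8*a^2 + a*(12*w - 17) + 4*w^2 - 9*w + 2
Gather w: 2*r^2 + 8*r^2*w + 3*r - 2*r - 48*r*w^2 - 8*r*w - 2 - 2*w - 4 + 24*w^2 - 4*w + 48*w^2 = 2*r^2 + r + w^2*(72 - 48*r) + w*(8*r^2 - 8*r - 6) - 6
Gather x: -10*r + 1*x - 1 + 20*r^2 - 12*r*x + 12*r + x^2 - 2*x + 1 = 20*r^2 + 2*r + x^2 + x*(-12*r - 1)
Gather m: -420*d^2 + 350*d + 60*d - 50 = -420*d^2 + 410*d - 50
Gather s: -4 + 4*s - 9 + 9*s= 13*s - 13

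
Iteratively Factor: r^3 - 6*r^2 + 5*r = (r - 1)*(r^2 - 5*r) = (r - 5)*(r - 1)*(r)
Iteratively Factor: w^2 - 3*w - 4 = (w - 4)*(w + 1)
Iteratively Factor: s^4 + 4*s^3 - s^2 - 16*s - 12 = (s + 2)*(s^3 + 2*s^2 - 5*s - 6) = (s + 2)*(s + 3)*(s^2 - s - 2) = (s - 2)*(s + 2)*(s + 3)*(s + 1)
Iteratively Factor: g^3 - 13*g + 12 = (g - 3)*(g^2 + 3*g - 4) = (g - 3)*(g + 4)*(g - 1)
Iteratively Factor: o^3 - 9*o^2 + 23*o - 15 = (o - 3)*(o^2 - 6*o + 5) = (o - 5)*(o - 3)*(o - 1)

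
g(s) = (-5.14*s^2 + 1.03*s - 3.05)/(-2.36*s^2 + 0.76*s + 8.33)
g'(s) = (1.03 - 10.28*s)/(-2.36*s^2 + 0.76*s + 8.33) + (4.72*s - 0.76)*(-5.14*s^2 + 1.03*s - 3.05)/(-2.36*s^2 + 0.76*s + 8.33)^2 = (-1.4756*s^2 - 100.0284*s + 10.8979)/(5.5696*s^4 - 3.5872*s^3 - 38.74*s^2 + 12.6616*s + 69.3889)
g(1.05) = -1.17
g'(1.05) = -2.25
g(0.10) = -0.36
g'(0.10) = 0.01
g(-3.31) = 3.13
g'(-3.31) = 0.81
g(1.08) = -1.24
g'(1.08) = -2.41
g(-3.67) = 2.90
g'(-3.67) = 0.52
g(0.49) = -0.46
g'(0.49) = -0.58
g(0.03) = -0.36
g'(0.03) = 0.11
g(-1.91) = 13.73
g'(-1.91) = 65.59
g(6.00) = 2.52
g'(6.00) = -0.12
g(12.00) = 2.27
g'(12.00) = -0.01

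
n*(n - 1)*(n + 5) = n^3 + 4*n^2 - 5*n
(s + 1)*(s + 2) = s^2 + 3*s + 2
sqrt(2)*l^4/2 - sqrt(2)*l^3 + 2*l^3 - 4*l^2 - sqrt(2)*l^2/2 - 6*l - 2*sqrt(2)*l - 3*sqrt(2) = (l - 3)*(l + sqrt(2))^2*(sqrt(2)*l/2 + sqrt(2)/2)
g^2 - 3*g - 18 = (g - 6)*(g + 3)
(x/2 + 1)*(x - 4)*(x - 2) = x^3/2 - 2*x^2 - 2*x + 8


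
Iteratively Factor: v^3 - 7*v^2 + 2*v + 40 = (v + 2)*(v^2 - 9*v + 20) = (v - 5)*(v + 2)*(v - 4)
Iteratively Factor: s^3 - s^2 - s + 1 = (s + 1)*(s^2 - 2*s + 1) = (s - 1)*(s + 1)*(s - 1)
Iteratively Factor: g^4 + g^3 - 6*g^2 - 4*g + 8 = (g + 2)*(g^3 - g^2 - 4*g + 4) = (g - 1)*(g + 2)*(g^2 - 4) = (g - 1)*(g + 2)^2*(g - 2)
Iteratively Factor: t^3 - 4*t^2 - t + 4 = (t + 1)*(t^2 - 5*t + 4) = (t - 4)*(t + 1)*(t - 1)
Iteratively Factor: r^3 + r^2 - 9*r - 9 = (r + 1)*(r^2 - 9) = (r - 3)*(r + 1)*(r + 3)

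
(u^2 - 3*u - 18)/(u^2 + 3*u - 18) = (u^2 - 3*u - 18)/(u^2 + 3*u - 18)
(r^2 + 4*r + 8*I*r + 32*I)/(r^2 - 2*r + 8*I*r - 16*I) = (r + 4)/(r - 2)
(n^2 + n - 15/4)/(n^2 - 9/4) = (2*n + 5)/(2*n + 3)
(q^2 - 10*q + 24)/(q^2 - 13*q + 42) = (q - 4)/(q - 7)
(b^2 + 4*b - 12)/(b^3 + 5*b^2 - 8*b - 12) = 1/(b + 1)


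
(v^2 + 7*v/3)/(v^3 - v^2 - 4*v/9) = 3*(3*v + 7)/(9*v^2 - 9*v - 4)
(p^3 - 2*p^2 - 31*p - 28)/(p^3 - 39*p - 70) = (p^2 + 5*p + 4)/(p^2 + 7*p + 10)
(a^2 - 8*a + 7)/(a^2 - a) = (a - 7)/a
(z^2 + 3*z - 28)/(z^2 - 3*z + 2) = (z^2 + 3*z - 28)/(z^2 - 3*z + 2)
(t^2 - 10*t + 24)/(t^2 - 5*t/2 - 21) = 2*(t - 4)/(2*t + 7)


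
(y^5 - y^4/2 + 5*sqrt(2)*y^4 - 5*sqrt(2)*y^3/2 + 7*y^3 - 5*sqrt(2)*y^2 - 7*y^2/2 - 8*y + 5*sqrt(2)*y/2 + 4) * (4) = 4*y^5 - 2*y^4 + 20*sqrt(2)*y^4 - 10*sqrt(2)*y^3 + 28*y^3 - 20*sqrt(2)*y^2 - 14*y^2 - 32*y + 10*sqrt(2)*y + 16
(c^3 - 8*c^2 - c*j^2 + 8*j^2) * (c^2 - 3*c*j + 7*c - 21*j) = c^5 - 3*c^4*j - c^4 - c^3*j^2 + 3*c^3*j - 56*c^3 + 3*c^2*j^3 + c^2*j^2 + 168*c^2*j - 3*c*j^3 + 56*c*j^2 - 168*j^3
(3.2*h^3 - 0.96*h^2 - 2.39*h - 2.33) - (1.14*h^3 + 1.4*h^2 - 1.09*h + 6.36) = 2.06*h^3 - 2.36*h^2 - 1.3*h - 8.69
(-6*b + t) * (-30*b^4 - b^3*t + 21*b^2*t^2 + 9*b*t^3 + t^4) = 180*b^5 - 24*b^4*t - 127*b^3*t^2 - 33*b^2*t^3 + 3*b*t^4 + t^5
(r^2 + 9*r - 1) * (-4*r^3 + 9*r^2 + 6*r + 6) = -4*r^5 - 27*r^4 + 91*r^3 + 51*r^2 + 48*r - 6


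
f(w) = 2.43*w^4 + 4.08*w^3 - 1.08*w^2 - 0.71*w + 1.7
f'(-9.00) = -6075.71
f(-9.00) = 12889.52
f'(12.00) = 18532.09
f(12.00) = 57276.38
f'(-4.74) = -750.61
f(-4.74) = 772.94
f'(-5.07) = -941.88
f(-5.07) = 1051.42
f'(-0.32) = 0.92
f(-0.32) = 1.71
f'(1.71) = 79.99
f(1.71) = 38.51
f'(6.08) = 2623.25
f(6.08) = 4195.09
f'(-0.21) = 0.19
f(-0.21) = 1.77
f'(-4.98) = -886.87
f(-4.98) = 969.14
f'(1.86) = 100.16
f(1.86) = 51.98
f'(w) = 9.72*w^3 + 12.24*w^2 - 2.16*w - 0.71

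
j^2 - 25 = (j - 5)*(j + 5)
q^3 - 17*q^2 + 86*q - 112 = (q - 8)*(q - 7)*(q - 2)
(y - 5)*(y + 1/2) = y^2 - 9*y/2 - 5/2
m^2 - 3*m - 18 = (m - 6)*(m + 3)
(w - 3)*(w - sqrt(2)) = w^2 - 3*w - sqrt(2)*w + 3*sqrt(2)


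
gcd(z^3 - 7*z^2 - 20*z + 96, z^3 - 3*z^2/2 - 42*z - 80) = z^2 - 4*z - 32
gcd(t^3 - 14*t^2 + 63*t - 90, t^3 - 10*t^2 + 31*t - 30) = t^2 - 8*t + 15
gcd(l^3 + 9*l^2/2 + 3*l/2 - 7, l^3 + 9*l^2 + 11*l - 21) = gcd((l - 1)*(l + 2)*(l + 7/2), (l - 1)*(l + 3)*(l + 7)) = l - 1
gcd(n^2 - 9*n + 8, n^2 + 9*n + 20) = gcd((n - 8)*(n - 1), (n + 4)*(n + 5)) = 1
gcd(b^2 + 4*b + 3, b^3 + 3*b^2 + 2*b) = b + 1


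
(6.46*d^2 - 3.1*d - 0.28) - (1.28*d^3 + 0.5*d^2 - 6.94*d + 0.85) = -1.28*d^3 + 5.96*d^2 + 3.84*d - 1.13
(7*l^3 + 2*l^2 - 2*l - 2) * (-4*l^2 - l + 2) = -28*l^5 - 15*l^4 + 20*l^3 + 14*l^2 - 2*l - 4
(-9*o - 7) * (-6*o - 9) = 54*o^2 + 123*o + 63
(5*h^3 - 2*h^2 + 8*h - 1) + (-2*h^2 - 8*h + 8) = 5*h^3 - 4*h^2 + 7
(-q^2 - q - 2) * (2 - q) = q^3 - q^2 - 4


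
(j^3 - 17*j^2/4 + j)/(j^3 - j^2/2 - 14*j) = (4*j - 1)/(2*(2*j + 7))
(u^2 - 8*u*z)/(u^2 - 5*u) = (u - 8*z)/(u - 5)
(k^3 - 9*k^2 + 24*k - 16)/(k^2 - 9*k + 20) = (k^2 - 5*k + 4)/(k - 5)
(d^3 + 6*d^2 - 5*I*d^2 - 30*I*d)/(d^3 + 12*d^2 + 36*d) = (d - 5*I)/(d + 6)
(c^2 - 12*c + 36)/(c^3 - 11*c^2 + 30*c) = (c - 6)/(c*(c - 5))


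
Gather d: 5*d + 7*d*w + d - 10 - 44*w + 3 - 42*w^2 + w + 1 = d*(7*w + 6) - 42*w^2 - 43*w - 6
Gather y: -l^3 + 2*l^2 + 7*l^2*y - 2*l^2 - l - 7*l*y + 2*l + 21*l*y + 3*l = -l^3 + 4*l + y*(7*l^2 + 14*l)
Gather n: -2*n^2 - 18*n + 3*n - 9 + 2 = -2*n^2 - 15*n - 7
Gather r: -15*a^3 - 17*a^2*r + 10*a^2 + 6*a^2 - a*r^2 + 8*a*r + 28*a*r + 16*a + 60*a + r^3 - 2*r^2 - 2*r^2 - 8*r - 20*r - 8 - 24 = -15*a^3 + 16*a^2 + 76*a + r^3 + r^2*(-a - 4) + r*(-17*a^2 + 36*a - 28) - 32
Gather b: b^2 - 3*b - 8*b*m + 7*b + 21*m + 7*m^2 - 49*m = b^2 + b*(4 - 8*m) + 7*m^2 - 28*m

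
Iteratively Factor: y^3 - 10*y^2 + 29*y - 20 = (y - 4)*(y^2 - 6*y + 5) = (y - 5)*(y - 4)*(y - 1)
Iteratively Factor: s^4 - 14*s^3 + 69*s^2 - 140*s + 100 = (s - 5)*(s^3 - 9*s^2 + 24*s - 20) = (s - 5)^2*(s^2 - 4*s + 4) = (s - 5)^2*(s - 2)*(s - 2)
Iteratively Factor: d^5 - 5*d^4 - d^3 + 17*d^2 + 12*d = (d + 1)*(d^4 - 6*d^3 + 5*d^2 + 12*d) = (d - 3)*(d + 1)*(d^3 - 3*d^2 - 4*d) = (d - 3)*(d + 1)^2*(d^2 - 4*d) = (d - 4)*(d - 3)*(d + 1)^2*(d)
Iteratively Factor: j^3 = (j)*(j^2) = j^2*(j)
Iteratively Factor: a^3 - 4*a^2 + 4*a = (a - 2)*(a^2 - 2*a) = a*(a - 2)*(a - 2)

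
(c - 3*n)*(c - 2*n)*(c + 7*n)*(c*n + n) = c^4*n + 2*c^3*n^2 + c^3*n - 29*c^2*n^3 + 2*c^2*n^2 + 42*c*n^4 - 29*c*n^3 + 42*n^4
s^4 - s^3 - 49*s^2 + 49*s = s*(s - 7)*(s - 1)*(s + 7)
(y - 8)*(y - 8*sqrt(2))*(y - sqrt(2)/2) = y^3 - 17*sqrt(2)*y^2/2 - 8*y^2 + 8*y + 68*sqrt(2)*y - 64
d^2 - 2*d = d*(d - 2)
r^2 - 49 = (r - 7)*(r + 7)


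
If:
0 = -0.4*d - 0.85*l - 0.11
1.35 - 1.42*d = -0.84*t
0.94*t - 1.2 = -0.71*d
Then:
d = 1.18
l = -0.68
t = 0.39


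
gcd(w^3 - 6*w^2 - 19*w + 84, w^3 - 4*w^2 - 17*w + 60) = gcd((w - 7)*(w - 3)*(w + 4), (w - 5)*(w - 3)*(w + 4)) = w^2 + w - 12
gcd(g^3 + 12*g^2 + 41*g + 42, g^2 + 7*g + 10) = g + 2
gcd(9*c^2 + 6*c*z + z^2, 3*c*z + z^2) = 3*c + z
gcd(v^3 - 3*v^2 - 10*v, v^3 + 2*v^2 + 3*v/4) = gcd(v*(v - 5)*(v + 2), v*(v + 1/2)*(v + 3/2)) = v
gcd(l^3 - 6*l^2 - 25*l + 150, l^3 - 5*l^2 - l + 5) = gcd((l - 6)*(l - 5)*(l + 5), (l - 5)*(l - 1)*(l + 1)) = l - 5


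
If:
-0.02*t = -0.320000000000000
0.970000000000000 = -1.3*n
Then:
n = -0.75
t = 16.00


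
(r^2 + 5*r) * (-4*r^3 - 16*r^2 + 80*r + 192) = -4*r^5 - 36*r^4 + 592*r^2 + 960*r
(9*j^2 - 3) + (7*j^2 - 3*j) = 16*j^2 - 3*j - 3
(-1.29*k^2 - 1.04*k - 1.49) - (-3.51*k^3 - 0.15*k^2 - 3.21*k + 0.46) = 3.51*k^3 - 1.14*k^2 + 2.17*k - 1.95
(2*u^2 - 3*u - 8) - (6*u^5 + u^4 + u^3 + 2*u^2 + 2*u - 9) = -6*u^5 - u^4 - u^3 - 5*u + 1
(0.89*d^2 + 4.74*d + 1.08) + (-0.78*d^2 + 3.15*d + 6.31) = 0.11*d^2 + 7.89*d + 7.39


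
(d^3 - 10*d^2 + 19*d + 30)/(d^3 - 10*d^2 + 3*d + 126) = (d^2 - 4*d - 5)/(d^2 - 4*d - 21)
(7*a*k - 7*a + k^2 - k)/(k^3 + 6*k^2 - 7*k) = (7*a + k)/(k*(k + 7))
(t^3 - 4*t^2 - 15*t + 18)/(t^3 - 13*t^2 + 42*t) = (t^2 + 2*t - 3)/(t*(t - 7))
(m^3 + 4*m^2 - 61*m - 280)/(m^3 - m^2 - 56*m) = (m + 5)/m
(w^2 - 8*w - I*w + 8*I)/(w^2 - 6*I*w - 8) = (-w^2 + 8*w + I*w - 8*I)/(-w^2 + 6*I*w + 8)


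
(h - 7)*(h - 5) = h^2 - 12*h + 35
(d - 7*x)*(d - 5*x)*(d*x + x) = d^3*x - 12*d^2*x^2 + d^2*x + 35*d*x^3 - 12*d*x^2 + 35*x^3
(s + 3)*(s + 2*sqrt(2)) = s^2 + 2*sqrt(2)*s + 3*s + 6*sqrt(2)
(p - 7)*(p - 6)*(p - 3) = p^3 - 16*p^2 + 81*p - 126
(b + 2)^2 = b^2 + 4*b + 4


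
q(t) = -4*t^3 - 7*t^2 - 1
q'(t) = -12*t^2 - 14*t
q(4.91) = -643.24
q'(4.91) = -358.04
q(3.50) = -258.25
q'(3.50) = -196.00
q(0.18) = -1.25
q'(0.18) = -2.91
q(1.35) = -23.60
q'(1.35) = -40.77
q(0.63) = -4.78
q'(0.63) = -13.58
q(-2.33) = 11.60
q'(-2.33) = -32.53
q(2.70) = -130.76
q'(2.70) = -125.28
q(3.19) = -202.08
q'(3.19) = -166.77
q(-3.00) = 44.00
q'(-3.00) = -66.00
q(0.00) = -1.00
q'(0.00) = 0.00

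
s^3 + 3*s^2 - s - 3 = (s - 1)*(s + 1)*(s + 3)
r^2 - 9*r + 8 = (r - 8)*(r - 1)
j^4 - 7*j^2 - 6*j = j*(j - 3)*(j + 1)*(j + 2)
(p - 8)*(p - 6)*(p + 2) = p^3 - 12*p^2 + 20*p + 96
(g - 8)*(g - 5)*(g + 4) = g^3 - 9*g^2 - 12*g + 160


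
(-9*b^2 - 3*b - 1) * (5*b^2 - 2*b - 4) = -45*b^4 + 3*b^3 + 37*b^2 + 14*b + 4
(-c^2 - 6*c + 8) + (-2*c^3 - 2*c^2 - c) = -2*c^3 - 3*c^2 - 7*c + 8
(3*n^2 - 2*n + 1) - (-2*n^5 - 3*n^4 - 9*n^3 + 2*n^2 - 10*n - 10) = 2*n^5 + 3*n^4 + 9*n^3 + n^2 + 8*n + 11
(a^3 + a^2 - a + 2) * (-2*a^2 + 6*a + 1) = -2*a^5 + 4*a^4 + 9*a^3 - 9*a^2 + 11*a + 2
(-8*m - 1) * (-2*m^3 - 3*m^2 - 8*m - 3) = 16*m^4 + 26*m^3 + 67*m^2 + 32*m + 3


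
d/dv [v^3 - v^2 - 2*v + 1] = 3*v^2 - 2*v - 2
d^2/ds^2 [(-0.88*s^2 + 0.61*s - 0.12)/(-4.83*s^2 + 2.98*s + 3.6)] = (-3.12887400000002*s^3 + 108.605448*s^2 - 74.003328*s + 42.202176)/(112.678587*s^6 - 208.560366*s^5 - 123.275124*s^4 + 284.433848*s^3 + 91.88208*s^2 - 115.8624*s - 46.656)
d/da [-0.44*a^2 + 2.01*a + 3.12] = 2.01 - 0.88*a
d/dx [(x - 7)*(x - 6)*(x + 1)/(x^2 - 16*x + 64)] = (x^3 - 24*x^2 + 163*x - 316)/(x^3 - 24*x^2 + 192*x - 512)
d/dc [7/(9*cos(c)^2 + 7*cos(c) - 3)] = 7*(18*cos(c) + 7)*sin(c)/(9*cos(c)^2 + 7*cos(c) - 3)^2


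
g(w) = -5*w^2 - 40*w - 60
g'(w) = -10*w - 40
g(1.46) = -129.06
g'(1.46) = -54.60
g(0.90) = -100.05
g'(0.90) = -49.00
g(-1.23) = -18.36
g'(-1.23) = -27.70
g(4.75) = -362.81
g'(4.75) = -87.50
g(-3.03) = 15.30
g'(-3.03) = -9.70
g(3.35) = -250.11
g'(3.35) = -73.50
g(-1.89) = -2.26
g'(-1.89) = -21.10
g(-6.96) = -23.81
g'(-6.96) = 29.60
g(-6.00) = 0.00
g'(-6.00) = 20.00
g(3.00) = -225.00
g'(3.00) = -70.00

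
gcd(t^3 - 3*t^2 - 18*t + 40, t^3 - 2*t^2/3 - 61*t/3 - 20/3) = t^2 - t - 20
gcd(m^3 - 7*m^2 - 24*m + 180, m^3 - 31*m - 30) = m^2 - m - 30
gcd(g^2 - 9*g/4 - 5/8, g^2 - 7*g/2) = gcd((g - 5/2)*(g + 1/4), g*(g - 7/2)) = 1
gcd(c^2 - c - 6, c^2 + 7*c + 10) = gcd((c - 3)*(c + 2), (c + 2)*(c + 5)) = c + 2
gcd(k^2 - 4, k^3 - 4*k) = k^2 - 4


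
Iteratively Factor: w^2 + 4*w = (w + 4)*(w)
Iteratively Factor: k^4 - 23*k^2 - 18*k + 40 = (k + 4)*(k^3 - 4*k^2 - 7*k + 10) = (k - 5)*(k + 4)*(k^2 + k - 2) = (k - 5)*(k - 1)*(k + 4)*(k + 2)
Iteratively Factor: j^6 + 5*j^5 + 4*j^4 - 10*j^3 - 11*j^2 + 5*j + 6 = (j + 1)*(j^5 + 4*j^4 - 10*j^2 - j + 6) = (j + 1)*(j + 2)*(j^4 + 2*j^3 - 4*j^2 - 2*j + 3) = (j - 1)*(j + 1)*(j + 2)*(j^3 + 3*j^2 - j - 3) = (j - 1)*(j + 1)*(j + 2)*(j + 3)*(j^2 - 1) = (j - 1)^2*(j + 1)*(j + 2)*(j + 3)*(j + 1)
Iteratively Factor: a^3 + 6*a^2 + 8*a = (a + 2)*(a^2 + 4*a) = a*(a + 2)*(a + 4)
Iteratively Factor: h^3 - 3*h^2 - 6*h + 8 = (h - 1)*(h^2 - 2*h - 8) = (h - 1)*(h + 2)*(h - 4)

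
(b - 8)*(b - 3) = b^2 - 11*b + 24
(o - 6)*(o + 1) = o^2 - 5*o - 6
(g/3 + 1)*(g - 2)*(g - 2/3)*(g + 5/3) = g^4/3 + 2*g^3/3 - 55*g^2/27 - 64*g/27 + 20/9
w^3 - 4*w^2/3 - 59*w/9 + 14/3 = (w - 3)*(w - 2/3)*(w + 7/3)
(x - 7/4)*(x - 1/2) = x^2 - 9*x/4 + 7/8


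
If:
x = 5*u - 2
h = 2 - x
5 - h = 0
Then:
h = 5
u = -1/5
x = -3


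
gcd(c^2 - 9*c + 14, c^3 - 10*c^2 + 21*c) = c - 7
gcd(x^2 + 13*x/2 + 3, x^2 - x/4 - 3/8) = x + 1/2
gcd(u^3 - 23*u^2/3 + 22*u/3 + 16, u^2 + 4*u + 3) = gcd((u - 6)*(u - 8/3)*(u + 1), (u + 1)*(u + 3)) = u + 1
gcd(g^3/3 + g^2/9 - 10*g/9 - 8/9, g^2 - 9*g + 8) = 1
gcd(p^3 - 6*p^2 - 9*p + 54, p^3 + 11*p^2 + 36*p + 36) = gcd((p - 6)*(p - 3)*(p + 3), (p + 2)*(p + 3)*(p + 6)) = p + 3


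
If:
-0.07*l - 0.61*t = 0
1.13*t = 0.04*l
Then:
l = 0.00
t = 0.00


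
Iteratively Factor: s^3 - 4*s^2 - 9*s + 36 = (s + 3)*(s^2 - 7*s + 12) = (s - 4)*(s + 3)*(s - 3)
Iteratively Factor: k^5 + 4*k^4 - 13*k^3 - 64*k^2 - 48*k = (k + 3)*(k^4 + k^3 - 16*k^2 - 16*k) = k*(k + 3)*(k^3 + k^2 - 16*k - 16) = k*(k + 3)*(k + 4)*(k^2 - 3*k - 4) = k*(k + 1)*(k + 3)*(k + 4)*(k - 4)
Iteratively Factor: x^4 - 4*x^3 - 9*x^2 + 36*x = (x - 3)*(x^3 - x^2 - 12*x) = x*(x - 3)*(x^2 - x - 12) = x*(x - 4)*(x - 3)*(x + 3)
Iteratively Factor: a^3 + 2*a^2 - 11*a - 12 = (a + 1)*(a^2 + a - 12) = (a - 3)*(a + 1)*(a + 4)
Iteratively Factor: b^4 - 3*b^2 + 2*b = (b + 2)*(b^3 - 2*b^2 + b) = (b - 1)*(b + 2)*(b^2 - b) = b*(b - 1)*(b + 2)*(b - 1)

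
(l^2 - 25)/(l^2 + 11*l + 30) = (l - 5)/(l + 6)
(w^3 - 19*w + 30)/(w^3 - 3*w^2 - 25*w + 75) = (w - 2)/(w - 5)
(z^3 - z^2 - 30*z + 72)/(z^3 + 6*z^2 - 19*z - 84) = (z^2 + 3*z - 18)/(z^2 + 10*z + 21)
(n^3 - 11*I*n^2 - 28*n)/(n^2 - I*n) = (n^2 - 11*I*n - 28)/(n - I)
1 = 1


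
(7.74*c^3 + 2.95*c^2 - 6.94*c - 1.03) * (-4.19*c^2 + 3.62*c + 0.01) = -32.4306*c^5 + 15.6583*c^4 + 39.835*c^3 - 20.7776*c^2 - 3.798*c - 0.0103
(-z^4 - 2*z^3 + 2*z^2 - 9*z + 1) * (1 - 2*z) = 2*z^5 + 3*z^4 - 6*z^3 + 20*z^2 - 11*z + 1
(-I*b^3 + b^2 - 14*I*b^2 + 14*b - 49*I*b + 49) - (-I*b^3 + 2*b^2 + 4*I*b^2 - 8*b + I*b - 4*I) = -b^2 - 18*I*b^2 + 22*b - 50*I*b + 49 + 4*I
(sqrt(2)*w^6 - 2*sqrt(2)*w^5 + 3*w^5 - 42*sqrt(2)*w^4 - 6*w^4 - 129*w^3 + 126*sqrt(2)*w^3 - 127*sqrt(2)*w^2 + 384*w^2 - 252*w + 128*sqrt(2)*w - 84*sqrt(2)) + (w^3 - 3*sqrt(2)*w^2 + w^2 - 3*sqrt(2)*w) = sqrt(2)*w^6 - 2*sqrt(2)*w^5 + 3*w^5 - 42*sqrt(2)*w^4 - 6*w^4 - 128*w^3 + 126*sqrt(2)*w^3 - 130*sqrt(2)*w^2 + 385*w^2 - 252*w + 125*sqrt(2)*w - 84*sqrt(2)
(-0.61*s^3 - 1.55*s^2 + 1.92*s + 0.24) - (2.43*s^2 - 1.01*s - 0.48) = -0.61*s^3 - 3.98*s^2 + 2.93*s + 0.72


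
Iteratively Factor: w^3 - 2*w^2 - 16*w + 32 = (w + 4)*(w^2 - 6*w + 8) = (w - 2)*(w + 4)*(w - 4)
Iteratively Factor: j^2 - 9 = (j + 3)*(j - 3)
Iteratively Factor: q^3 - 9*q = (q + 3)*(q^2 - 3*q) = (q - 3)*(q + 3)*(q)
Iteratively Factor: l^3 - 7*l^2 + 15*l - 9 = (l - 3)*(l^2 - 4*l + 3) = (l - 3)^2*(l - 1)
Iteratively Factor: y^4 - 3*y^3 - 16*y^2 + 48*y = (y - 3)*(y^3 - 16*y) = y*(y - 3)*(y^2 - 16) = y*(y - 3)*(y + 4)*(y - 4)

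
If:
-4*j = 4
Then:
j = -1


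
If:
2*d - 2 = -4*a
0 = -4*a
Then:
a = 0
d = 1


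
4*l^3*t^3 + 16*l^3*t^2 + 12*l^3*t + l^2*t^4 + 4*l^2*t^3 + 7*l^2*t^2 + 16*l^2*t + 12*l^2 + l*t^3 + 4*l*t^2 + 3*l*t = (4*l + t)*(t + 3)*(l*t + 1)*(l*t + l)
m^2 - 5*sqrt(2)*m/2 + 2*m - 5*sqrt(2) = (m + 2)*(m - 5*sqrt(2)/2)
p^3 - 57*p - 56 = (p - 8)*(p + 1)*(p + 7)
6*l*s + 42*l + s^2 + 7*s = (6*l + s)*(s + 7)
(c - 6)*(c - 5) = c^2 - 11*c + 30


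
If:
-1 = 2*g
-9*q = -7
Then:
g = -1/2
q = 7/9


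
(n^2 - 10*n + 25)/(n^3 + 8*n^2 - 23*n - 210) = (n - 5)/(n^2 + 13*n + 42)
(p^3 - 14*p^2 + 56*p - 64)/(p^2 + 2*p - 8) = (p^2 - 12*p + 32)/(p + 4)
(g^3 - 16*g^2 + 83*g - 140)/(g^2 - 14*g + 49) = (g^2 - 9*g + 20)/(g - 7)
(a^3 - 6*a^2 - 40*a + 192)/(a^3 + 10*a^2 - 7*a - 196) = (a^2 - 2*a - 48)/(a^2 + 14*a + 49)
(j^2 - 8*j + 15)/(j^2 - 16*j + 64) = (j^2 - 8*j + 15)/(j^2 - 16*j + 64)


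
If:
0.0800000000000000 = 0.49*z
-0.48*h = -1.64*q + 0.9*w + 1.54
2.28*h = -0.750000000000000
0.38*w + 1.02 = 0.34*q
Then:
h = -0.33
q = -1.24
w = -3.79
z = 0.16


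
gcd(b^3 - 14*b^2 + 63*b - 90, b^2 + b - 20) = 1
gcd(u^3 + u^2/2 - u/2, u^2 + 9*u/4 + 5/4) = u + 1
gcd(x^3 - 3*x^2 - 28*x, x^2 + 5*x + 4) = x + 4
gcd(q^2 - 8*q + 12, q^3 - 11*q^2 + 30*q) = q - 6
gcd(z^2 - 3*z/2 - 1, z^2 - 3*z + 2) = z - 2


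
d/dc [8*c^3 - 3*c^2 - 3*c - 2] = 24*c^2 - 6*c - 3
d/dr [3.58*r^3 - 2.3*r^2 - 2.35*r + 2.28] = 10.74*r^2 - 4.6*r - 2.35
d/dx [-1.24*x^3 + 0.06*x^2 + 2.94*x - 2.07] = -3.72*x^2 + 0.12*x + 2.94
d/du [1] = 0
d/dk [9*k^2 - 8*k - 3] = 18*k - 8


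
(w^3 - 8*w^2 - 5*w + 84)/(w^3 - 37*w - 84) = (w - 4)/(w + 4)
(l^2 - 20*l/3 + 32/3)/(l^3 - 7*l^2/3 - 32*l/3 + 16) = (3*l - 8)/(3*l^2 + 5*l - 12)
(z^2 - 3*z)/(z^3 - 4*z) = (z - 3)/(z^2 - 4)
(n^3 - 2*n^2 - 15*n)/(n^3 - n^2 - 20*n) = (n + 3)/(n + 4)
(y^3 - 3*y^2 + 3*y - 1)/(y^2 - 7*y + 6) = (y^2 - 2*y + 1)/(y - 6)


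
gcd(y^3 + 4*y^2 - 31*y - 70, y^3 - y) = 1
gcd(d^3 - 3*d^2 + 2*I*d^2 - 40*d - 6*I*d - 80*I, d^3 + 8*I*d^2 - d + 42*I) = 1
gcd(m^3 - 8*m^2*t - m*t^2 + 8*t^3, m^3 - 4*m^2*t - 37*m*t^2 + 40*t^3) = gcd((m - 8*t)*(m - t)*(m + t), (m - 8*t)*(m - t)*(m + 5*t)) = m^2 - 9*m*t + 8*t^2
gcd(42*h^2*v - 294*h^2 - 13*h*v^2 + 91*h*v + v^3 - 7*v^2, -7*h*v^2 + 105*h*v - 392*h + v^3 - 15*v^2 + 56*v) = -7*h*v + 49*h + v^2 - 7*v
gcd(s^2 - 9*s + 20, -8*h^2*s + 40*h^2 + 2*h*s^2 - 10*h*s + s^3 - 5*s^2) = s - 5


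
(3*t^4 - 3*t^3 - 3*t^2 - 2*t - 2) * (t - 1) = 3*t^5 - 6*t^4 + t^2 + 2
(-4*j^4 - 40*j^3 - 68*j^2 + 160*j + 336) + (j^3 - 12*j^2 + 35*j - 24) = -4*j^4 - 39*j^3 - 80*j^2 + 195*j + 312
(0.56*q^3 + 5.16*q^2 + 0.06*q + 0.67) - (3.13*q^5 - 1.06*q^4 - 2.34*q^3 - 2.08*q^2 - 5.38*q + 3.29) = -3.13*q^5 + 1.06*q^4 + 2.9*q^3 + 7.24*q^2 + 5.44*q - 2.62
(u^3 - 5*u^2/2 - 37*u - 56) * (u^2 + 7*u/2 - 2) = u^5 + u^4 - 191*u^3/4 - 361*u^2/2 - 122*u + 112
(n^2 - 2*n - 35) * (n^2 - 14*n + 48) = n^4 - 16*n^3 + 41*n^2 + 394*n - 1680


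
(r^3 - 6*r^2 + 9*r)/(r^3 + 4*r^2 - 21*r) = (r - 3)/(r + 7)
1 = 1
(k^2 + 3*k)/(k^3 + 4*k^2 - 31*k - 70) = k*(k + 3)/(k^3 + 4*k^2 - 31*k - 70)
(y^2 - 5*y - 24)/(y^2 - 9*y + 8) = (y + 3)/(y - 1)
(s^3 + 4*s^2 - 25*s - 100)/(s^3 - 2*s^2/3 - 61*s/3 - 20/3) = 3*(s + 5)/(3*s + 1)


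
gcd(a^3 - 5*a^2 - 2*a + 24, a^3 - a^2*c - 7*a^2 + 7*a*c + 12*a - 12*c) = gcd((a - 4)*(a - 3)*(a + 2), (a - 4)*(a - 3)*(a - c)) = a^2 - 7*a + 12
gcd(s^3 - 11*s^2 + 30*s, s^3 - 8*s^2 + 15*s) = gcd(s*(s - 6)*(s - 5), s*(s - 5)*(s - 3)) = s^2 - 5*s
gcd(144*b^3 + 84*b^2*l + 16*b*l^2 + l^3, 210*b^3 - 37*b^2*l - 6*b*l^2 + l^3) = 6*b + l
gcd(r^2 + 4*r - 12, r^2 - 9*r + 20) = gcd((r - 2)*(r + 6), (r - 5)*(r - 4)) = 1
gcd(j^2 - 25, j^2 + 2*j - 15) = j + 5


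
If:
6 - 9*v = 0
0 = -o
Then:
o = 0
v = 2/3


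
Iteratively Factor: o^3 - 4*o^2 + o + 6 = (o - 3)*(o^2 - o - 2) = (o - 3)*(o - 2)*(o + 1)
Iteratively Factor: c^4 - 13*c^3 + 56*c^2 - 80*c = (c - 4)*(c^3 - 9*c^2 + 20*c) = (c - 5)*(c - 4)*(c^2 - 4*c) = (c - 5)*(c - 4)^2*(c)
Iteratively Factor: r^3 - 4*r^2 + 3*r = (r - 3)*(r^2 - r) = (r - 3)*(r - 1)*(r)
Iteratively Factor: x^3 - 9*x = (x - 3)*(x^2 + 3*x) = (x - 3)*(x + 3)*(x)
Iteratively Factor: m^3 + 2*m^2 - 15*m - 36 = (m - 4)*(m^2 + 6*m + 9) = (m - 4)*(m + 3)*(m + 3)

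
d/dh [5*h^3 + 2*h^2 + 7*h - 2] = 15*h^2 + 4*h + 7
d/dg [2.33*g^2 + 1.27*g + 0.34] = 4.66*g + 1.27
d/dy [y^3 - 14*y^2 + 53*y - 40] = 3*y^2 - 28*y + 53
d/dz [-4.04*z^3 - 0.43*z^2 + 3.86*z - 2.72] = -12.12*z^2 - 0.86*z + 3.86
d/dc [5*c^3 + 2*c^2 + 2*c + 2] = 15*c^2 + 4*c + 2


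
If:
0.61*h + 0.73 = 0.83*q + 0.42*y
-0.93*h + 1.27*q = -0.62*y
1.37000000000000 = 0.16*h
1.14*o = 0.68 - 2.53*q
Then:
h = 8.56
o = 41.49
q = -18.43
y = 50.59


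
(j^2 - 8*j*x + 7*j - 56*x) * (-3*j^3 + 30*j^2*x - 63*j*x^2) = -3*j^5 + 54*j^4*x - 21*j^4 - 303*j^3*x^2 + 378*j^3*x + 504*j^2*x^3 - 2121*j^2*x^2 + 3528*j*x^3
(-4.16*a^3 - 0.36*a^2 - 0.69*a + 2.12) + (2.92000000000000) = -4.16*a^3 - 0.36*a^2 - 0.69*a + 5.04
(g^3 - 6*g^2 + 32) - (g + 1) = g^3 - 6*g^2 - g + 31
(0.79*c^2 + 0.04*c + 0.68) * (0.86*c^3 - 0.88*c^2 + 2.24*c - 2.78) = 0.6794*c^5 - 0.6608*c^4 + 2.3192*c^3 - 2.705*c^2 + 1.412*c - 1.8904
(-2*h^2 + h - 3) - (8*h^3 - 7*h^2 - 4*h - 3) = -8*h^3 + 5*h^2 + 5*h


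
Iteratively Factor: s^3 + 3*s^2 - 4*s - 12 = (s - 2)*(s^2 + 5*s + 6) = (s - 2)*(s + 2)*(s + 3)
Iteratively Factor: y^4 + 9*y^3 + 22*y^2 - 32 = (y + 4)*(y^3 + 5*y^2 + 2*y - 8) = (y + 4)^2*(y^2 + y - 2) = (y + 2)*(y + 4)^2*(y - 1)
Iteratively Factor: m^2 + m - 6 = (m + 3)*(m - 2)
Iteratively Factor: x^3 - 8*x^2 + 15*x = (x)*(x^2 - 8*x + 15) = x*(x - 5)*(x - 3)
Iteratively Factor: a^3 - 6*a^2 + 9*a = (a)*(a^2 - 6*a + 9) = a*(a - 3)*(a - 3)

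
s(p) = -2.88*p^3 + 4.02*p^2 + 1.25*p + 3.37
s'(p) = -8.64*p^2 + 8.04*p + 1.25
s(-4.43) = 327.11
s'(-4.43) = -203.93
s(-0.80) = 6.42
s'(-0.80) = -10.71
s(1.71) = 2.86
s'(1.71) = -10.27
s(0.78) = 5.42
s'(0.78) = 2.26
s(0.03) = 3.41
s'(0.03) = 1.48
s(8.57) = -1503.41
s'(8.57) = -564.41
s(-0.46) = 3.93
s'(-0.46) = -4.28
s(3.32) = -53.56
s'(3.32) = -67.29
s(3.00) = -34.46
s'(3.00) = -52.39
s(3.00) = -34.46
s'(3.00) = -52.39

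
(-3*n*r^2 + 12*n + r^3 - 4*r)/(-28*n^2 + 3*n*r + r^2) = (-3*n*r^2 + 12*n + r^3 - 4*r)/(-28*n^2 + 3*n*r + r^2)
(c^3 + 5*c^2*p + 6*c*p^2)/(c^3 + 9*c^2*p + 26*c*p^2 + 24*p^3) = c/(c + 4*p)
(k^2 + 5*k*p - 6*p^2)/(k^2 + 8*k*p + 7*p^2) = (k^2 + 5*k*p - 6*p^2)/(k^2 + 8*k*p + 7*p^2)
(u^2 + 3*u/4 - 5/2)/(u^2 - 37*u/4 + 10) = (u + 2)/(u - 8)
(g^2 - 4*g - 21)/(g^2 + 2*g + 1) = (g^2 - 4*g - 21)/(g^2 + 2*g + 1)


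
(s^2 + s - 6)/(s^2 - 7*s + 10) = (s + 3)/(s - 5)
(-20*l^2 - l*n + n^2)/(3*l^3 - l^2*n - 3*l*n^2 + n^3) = (-20*l^2 - l*n + n^2)/(3*l^3 - l^2*n - 3*l*n^2 + n^3)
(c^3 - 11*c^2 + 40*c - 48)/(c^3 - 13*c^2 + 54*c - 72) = (c - 4)/(c - 6)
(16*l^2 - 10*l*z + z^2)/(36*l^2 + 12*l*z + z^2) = (16*l^2 - 10*l*z + z^2)/(36*l^2 + 12*l*z + z^2)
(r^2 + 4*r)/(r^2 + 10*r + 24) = r/(r + 6)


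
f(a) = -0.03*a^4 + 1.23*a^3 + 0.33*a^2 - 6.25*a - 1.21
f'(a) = -0.12*a^3 + 3.69*a^2 + 0.66*a - 6.25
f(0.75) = -5.20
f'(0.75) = -3.73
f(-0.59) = 2.34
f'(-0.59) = -5.33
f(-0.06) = -0.83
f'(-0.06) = -6.28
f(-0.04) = -0.96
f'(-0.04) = -6.27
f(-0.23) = 0.23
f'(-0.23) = -6.21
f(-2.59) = -5.53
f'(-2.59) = 18.88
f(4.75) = 93.10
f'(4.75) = 67.28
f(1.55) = -5.70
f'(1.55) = 3.19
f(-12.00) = -2626.21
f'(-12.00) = 724.55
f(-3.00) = -15.13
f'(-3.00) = 28.22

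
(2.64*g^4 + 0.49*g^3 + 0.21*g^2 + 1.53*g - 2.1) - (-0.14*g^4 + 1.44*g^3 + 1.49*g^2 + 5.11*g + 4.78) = 2.78*g^4 - 0.95*g^3 - 1.28*g^2 - 3.58*g - 6.88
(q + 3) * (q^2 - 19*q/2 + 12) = q^3 - 13*q^2/2 - 33*q/2 + 36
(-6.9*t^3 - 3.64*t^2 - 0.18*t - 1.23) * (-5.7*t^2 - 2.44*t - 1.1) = 39.33*t^5 + 37.584*t^4 + 17.4976*t^3 + 11.4542*t^2 + 3.1992*t + 1.353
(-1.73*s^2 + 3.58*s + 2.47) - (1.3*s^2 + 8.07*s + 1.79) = -3.03*s^2 - 4.49*s + 0.68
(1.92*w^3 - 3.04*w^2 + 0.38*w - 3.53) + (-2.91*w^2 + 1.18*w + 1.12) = 1.92*w^3 - 5.95*w^2 + 1.56*w - 2.41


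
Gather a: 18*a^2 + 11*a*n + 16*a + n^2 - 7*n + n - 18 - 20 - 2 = 18*a^2 + a*(11*n + 16) + n^2 - 6*n - 40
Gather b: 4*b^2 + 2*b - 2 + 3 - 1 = 4*b^2 + 2*b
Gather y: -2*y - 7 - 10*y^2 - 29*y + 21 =-10*y^2 - 31*y + 14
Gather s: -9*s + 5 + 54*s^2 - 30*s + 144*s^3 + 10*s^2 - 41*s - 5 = 144*s^3 + 64*s^2 - 80*s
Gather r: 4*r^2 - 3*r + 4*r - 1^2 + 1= 4*r^2 + r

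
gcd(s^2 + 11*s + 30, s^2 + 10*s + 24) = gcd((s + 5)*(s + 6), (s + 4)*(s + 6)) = s + 6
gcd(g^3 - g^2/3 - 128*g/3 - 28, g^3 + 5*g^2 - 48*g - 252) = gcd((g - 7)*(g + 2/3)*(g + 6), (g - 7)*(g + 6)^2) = g^2 - g - 42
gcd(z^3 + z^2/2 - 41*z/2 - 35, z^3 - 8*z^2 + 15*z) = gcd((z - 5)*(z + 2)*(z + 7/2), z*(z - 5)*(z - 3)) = z - 5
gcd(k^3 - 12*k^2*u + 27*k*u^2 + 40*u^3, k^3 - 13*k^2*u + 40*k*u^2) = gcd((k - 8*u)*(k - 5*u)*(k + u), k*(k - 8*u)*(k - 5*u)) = k^2 - 13*k*u + 40*u^2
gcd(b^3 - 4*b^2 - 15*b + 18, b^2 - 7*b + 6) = b^2 - 7*b + 6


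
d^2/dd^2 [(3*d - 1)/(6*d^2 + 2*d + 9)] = 4*(-27*d*(6*d^2 + 2*d + 9) + 2*(3*d - 1)*(6*d + 1)^2)/(6*d^2 + 2*d + 9)^3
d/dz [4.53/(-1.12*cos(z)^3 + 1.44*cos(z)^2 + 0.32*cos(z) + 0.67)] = (-15.2208*cos(z)^2 + 13.0464*cos(z) + 1.4496)*sin(z)/(-1.12*cos(z)^3 + 1.44*cos(z)^2 + 0.32*cos(z) + 0.67)^2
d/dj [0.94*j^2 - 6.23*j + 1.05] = 1.88*j - 6.23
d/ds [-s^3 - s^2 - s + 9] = -3*s^2 - 2*s - 1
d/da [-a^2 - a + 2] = -2*a - 1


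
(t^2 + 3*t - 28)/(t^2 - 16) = (t + 7)/(t + 4)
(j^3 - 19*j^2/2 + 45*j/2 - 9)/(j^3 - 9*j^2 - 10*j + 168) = (2*j^2 - 7*j + 3)/(2*(j^2 - 3*j - 28))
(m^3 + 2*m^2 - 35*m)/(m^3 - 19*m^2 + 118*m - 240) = m*(m + 7)/(m^2 - 14*m + 48)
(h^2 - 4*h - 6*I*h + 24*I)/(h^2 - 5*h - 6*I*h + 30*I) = (h - 4)/(h - 5)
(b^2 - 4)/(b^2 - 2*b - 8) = (b - 2)/(b - 4)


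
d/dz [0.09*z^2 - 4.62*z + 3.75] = 0.18*z - 4.62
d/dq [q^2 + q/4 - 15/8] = 2*q + 1/4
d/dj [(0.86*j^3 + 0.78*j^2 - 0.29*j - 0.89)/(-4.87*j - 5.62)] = (-8.3764*j^3 - 18.2982*j^2 - 8.7672*j - 2.7045)/(23.7169*j^2 + 54.7388*j + 31.5844)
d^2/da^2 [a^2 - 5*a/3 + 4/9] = 2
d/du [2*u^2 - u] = 4*u - 1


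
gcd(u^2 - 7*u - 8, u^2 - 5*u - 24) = u - 8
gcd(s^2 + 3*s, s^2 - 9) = s + 3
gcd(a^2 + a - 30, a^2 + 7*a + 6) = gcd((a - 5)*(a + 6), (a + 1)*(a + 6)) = a + 6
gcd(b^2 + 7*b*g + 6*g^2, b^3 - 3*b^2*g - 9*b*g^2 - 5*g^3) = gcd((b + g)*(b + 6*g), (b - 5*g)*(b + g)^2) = b + g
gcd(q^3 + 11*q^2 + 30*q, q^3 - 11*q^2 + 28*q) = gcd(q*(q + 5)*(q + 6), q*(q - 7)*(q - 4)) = q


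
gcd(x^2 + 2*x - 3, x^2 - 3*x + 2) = x - 1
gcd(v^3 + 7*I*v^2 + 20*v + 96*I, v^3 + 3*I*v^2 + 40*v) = v + 8*I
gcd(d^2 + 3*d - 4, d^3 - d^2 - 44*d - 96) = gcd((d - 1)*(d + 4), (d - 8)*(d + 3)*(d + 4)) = d + 4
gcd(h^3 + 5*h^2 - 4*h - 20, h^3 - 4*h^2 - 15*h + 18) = 1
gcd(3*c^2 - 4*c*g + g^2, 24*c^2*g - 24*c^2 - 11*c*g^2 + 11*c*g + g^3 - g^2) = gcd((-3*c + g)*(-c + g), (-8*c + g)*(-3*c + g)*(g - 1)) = 3*c - g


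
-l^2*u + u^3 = u*(-l + u)*(l + u)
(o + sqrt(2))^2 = o^2 + 2*sqrt(2)*o + 2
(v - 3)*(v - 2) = v^2 - 5*v + 6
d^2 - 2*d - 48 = (d - 8)*(d + 6)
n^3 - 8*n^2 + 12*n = n*(n - 6)*(n - 2)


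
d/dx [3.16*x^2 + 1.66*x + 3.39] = 6.32*x + 1.66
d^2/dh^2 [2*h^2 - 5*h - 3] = 4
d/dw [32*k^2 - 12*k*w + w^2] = -12*k + 2*w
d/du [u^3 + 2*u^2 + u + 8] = 3*u^2 + 4*u + 1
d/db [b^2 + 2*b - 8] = 2*b + 2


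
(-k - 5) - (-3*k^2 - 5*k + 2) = 3*k^2 + 4*k - 7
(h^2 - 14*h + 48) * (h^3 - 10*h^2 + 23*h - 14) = h^5 - 24*h^4 + 211*h^3 - 816*h^2 + 1300*h - 672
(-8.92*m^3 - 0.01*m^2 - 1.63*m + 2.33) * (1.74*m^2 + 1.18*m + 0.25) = -15.5208*m^5 - 10.543*m^4 - 5.078*m^3 + 2.1283*m^2 + 2.3419*m + 0.5825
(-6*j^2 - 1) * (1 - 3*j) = 18*j^3 - 6*j^2 + 3*j - 1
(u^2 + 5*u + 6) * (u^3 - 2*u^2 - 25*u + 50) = u^5 + 3*u^4 - 29*u^3 - 87*u^2 + 100*u + 300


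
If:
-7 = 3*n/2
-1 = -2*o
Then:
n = -14/3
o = 1/2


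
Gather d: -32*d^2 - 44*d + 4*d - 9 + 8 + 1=-32*d^2 - 40*d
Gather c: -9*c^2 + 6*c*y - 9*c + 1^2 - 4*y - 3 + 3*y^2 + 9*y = -9*c^2 + c*(6*y - 9) + 3*y^2 + 5*y - 2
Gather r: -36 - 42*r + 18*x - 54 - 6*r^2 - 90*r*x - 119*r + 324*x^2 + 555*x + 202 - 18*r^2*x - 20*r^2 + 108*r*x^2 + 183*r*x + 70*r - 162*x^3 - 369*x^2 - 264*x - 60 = r^2*(-18*x - 26) + r*(108*x^2 + 93*x - 91) - 162*x^3 - 45*x^2 + 309*x + 52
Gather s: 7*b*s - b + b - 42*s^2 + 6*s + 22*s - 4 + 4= -42*s^2 + s*(7*b + 28)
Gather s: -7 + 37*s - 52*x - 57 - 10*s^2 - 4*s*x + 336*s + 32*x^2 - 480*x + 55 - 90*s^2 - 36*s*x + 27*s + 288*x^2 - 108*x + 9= -100*s^2 + s*(400 - 40*x) + 320*x^2 - 640*x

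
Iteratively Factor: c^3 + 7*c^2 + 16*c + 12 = (c + 3)*(c^2 + 4*c + 4) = (c + 2)*(c + 3)*(c + 2)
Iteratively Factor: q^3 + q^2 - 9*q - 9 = (q - 3)*(q^2 + 4*q + 3) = (q - 3)*(q + 1)*(q + 3)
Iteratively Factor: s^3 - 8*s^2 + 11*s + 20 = (s - 5)*(s^2 - 3*s - 4) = (s - 5)*(s - 4)*(s + 1)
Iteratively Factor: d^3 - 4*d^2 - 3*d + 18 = (d - 3)*(d^2 - d - 6) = (d - 3)*(d + 2)*(d - 3)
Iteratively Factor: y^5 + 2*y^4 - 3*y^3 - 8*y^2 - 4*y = (y + 2)*(y^4 - 3*y^2 - 2*y) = y*(y + 2)*(y^3 - 3*y - 2) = y*(y + 1)*(y + 2)*(y^2 - y - 2) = y*(y - 2)*(y + 1)*(y + 2)*(y + 1)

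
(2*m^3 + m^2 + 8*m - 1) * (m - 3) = 2*m^4 - 5*m^3 + 5*m^2 - 25*m + 3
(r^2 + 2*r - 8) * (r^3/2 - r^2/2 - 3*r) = r^5/2 + r^4/2 - 8*r^3 - 2*r^2 + 24*r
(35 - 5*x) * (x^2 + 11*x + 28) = -5*x^3 - 20*x^2 + 245*x + 980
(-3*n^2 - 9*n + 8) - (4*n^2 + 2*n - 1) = -7*n^2 - 11*n + 9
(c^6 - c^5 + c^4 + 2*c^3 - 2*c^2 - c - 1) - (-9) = c^6 - c^5 + c^4 + 2*c^3 - 2*c^2 - c + 8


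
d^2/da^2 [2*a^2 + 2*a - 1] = 4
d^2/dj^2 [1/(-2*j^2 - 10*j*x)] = (j*(j + 5*x) - (2*j + 5*x)^2)/(j^3*(j + 5*x)^3)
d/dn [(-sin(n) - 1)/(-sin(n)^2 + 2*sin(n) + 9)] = (-2*sin(n) + cos(n)^2 - 8)*cos(n)/(2*sin(n) + cos(n)^2 + 8)^2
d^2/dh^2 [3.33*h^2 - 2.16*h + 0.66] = 6.66000000000000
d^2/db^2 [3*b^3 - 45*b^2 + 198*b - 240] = 18*b - 90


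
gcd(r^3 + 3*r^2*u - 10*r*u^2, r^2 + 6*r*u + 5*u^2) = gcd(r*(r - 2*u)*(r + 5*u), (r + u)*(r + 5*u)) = r + 5*u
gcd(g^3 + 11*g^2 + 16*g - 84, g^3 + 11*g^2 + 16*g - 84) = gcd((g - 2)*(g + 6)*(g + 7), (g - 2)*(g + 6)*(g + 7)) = g^3 + 11*g^2 + 16*g - 84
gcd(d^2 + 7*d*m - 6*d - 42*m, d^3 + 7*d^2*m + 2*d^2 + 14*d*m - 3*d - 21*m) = d + 7*m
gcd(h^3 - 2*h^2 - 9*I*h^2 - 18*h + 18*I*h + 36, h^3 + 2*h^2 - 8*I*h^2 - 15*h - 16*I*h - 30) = h - 3*I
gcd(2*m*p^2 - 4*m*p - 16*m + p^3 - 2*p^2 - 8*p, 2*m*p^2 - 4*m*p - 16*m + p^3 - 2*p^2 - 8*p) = 2*m*p^2 - 4*m*p - 16*m + p^3 - 2*p^2 - 8*p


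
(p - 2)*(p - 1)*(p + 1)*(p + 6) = p^4 + 4*p^3 - 13*p^2 - 4*p + 12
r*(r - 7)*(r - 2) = r^3 - 9*r^2 + 14*r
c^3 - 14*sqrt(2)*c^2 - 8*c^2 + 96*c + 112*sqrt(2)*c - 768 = (c - 8)*(c - 8*sqrt(2))*(c - 6*sqrt(2))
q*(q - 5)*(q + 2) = q^3 - 3*q^2 - 10*q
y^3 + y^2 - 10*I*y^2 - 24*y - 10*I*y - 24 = (y + 1)*(y - 6*I)*(y - 4*I)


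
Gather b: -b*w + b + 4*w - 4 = b*(1 - w) + 4*w - 4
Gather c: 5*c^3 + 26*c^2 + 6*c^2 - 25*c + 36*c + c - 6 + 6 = 5*c^3 + 32*c^2 + 12*c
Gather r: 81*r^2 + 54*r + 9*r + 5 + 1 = 81*r^2 + 63*r + 6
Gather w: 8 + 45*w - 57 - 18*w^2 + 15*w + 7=-18*w^2 + 60*w - 42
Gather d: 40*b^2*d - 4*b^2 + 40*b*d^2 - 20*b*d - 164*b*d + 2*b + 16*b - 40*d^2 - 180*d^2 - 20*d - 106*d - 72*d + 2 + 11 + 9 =-4*b^2 + 18*b + d^2*(40*b - 220) + d*(40*b^2 - 184*b - 198) + 22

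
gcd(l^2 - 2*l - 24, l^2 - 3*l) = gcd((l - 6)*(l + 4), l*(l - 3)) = 1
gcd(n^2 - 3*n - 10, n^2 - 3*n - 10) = n^2 - 3*n - 10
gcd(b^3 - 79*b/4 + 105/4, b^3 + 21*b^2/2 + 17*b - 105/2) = b^2 + 7*b/2 - 15/2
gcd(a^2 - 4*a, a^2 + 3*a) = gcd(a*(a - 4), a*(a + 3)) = a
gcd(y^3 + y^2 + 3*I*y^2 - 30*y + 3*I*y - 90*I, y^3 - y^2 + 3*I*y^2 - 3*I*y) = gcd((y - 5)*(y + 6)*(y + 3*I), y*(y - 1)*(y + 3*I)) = y + 3*I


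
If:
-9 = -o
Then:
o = 9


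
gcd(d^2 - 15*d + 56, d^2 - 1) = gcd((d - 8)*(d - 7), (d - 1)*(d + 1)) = 1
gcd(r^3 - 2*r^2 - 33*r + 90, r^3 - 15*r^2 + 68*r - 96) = r - 3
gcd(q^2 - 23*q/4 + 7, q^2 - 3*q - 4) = q - 4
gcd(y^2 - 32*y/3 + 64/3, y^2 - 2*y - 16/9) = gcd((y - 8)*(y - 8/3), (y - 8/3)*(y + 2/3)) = y - 8/3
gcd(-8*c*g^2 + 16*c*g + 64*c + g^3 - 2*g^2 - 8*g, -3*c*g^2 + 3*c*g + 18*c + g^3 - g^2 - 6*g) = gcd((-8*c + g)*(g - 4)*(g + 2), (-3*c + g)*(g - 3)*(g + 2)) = g + 2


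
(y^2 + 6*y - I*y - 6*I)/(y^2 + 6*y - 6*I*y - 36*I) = (y - I)/(y - 6*I)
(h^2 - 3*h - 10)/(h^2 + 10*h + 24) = (h^2 - 3*h - 10)/(h^2 + 10*h + 24)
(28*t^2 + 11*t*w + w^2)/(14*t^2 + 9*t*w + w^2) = (4*t + w)/(2*t + w)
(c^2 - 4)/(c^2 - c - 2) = (c + 2)/(c + 1)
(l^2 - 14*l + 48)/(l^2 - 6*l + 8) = (l^2 - 14*l + 48)/(l^2 - 6*l + 8)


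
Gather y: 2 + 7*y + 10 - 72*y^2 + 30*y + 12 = -72*y^2 + 37*y + 24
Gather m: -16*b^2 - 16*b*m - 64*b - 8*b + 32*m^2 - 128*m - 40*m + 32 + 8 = -16*b^2 - 72*b + 32*m^2 + m*(-16*b - 168) + 40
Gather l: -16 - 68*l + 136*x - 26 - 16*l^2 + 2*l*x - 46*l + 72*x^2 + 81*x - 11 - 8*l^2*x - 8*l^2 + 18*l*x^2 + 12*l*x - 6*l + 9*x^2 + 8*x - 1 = l^2*(-8*x - 24) + l*(18*x^2 + 14*x - 120) + 81*x^2 + 225*x - 54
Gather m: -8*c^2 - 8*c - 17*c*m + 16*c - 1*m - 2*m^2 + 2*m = -8*c^2 + 8*c - 2*m^2 + m*(1 - 17*c)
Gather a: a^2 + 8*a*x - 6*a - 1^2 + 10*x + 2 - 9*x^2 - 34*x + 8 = a^2 + a*(8*x - 6) - 9*x^2 - 24*x + 9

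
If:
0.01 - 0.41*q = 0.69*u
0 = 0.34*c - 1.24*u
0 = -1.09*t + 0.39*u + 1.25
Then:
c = 3.64705882352941*u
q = 0.024390243902439 - 1.68292682926829*u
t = 0.357798165137615*u + 1.14678899082569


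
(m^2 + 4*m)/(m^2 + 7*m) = (m + 4)/(m + 7)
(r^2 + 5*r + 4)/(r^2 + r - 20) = (r^2 + 5*r + 4)/(r^2 + r - 20)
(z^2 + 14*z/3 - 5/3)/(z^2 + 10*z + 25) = (z - 1/3)/(z + 5)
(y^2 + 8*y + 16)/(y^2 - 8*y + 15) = (y^2 + 8*y + 16)/(y^2 - 8*y + 15)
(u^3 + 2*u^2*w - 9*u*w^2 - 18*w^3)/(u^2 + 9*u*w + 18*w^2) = (u^2 - u*w - 6*w^2)/(u + 6*w)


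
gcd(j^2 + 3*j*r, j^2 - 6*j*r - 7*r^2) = 1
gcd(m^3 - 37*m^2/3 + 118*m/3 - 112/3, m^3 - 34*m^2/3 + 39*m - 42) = m - 7/3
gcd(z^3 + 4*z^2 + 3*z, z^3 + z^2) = z^2 + z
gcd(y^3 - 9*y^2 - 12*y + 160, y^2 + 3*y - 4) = y + 4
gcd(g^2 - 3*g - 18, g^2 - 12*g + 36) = g - 6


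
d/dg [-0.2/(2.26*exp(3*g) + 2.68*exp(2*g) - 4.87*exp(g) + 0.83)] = (1.356*exp(2*g) + 1.072*exp(g) - 0.974)*exp(g)/(2.26*exp(3*g) + 2.68*exp(2*g) - 4.87*exp(g) + 0.83)^2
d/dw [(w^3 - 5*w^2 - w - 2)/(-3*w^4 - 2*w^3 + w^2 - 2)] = (-2*w*(6*w^2 + 3*w - 1)*(-w^3 + 5*w^2 + w + 2) + (-3*w^2 + 10*w + 1)*(3*w^4 + 2*w^3 - w^2 + 2))/(3*w^4 + 2*w^3 - w^2 + 2)^2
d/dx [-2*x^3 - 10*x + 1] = -6*x^2 - 10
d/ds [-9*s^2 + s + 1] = 1 - 18*s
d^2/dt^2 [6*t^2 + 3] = 12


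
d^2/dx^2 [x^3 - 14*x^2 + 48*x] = 6*x - 28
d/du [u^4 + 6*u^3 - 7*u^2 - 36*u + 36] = 4*u^3 + 18*u^2 - 14*u - 36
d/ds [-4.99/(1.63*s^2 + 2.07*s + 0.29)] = (16.2674*s + 10.3293)/(1.63*s^2 + 2.07*s + 0.29)^2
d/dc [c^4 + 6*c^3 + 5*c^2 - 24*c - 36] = 4*c^3 + 18*c^2 + 10*c - 24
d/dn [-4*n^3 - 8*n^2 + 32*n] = -12*n^2 - 16*n + 32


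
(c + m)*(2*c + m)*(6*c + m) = 12*c^3 + 20*c^2*m + 9*c*m^2 + m^3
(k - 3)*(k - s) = k^2 - k*s - 3*k + 3*s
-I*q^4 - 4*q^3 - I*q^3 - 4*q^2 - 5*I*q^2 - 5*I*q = q*(q - 5*I)*(q + I)*(-I*q - I)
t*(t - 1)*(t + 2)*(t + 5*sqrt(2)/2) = t^4 + t^3 + 5*sqrt(2)*t^3/2 - 2*t^2 + 5*sqrt(2)*t^2/2 - 5*sqrt(2)*t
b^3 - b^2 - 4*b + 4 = (b - 2)*(b - 1)*(b + 2)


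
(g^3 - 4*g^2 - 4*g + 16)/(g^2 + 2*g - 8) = (g^2 - 2*g - 8)/(g + 4)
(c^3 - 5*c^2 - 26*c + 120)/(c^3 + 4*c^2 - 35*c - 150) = (c - 4)/(c + 5)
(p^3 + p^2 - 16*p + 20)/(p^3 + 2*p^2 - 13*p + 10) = (p - 2)/(p - 1)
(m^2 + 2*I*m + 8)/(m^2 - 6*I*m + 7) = (m^2 + 2*I*m + 8)/(m^2 - 6*I*m + 7)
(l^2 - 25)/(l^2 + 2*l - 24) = (l^2 - 25)/(l^2 + 2*l - 24)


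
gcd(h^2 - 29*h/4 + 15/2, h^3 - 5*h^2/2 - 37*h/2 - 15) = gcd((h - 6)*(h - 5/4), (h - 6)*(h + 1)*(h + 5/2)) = h - 6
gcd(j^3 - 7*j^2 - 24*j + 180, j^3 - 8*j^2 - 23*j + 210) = j^2 - j - 30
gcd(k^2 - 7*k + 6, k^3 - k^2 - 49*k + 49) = k - 1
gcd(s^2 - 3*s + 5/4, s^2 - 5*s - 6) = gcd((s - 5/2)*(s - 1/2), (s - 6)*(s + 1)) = 1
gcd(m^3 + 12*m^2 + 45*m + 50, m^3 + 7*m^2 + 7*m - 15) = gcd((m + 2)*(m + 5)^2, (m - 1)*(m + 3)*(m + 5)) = m + 5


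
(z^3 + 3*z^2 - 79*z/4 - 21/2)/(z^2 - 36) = (z^2 - 3*z - 7/4)/(z - 6)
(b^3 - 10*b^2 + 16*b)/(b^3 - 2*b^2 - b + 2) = b*(b - 8)/(b^2 - 1)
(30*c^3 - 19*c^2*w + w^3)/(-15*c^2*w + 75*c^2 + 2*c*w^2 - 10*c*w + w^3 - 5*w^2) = (-2*c + w)/(w - 5)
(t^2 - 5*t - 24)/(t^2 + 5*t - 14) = (t^2 - 5*t - 24)/(t^2 + 5*t - 14)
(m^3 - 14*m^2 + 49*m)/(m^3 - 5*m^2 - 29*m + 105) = m*(m - 7)/(m^2 + 2*m - 15)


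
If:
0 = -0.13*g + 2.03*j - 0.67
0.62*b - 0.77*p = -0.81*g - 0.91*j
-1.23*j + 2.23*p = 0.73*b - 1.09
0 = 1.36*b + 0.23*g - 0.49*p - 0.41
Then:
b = 0.36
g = -0.79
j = 0.28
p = -0.22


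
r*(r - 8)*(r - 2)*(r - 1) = r^4 - 11*r^3 + 26*r^2 - 16*r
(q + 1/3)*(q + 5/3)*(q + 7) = q^3 + 9*q^2 + 131*q/9 + 35/9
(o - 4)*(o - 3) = o^2 - 7*o + 12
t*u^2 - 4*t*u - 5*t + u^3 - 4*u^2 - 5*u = (t + u)*(u - 5)*(u + 1)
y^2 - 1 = (y - 1)*(y + 1)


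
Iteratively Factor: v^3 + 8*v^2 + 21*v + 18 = (v + 2)*(v^2 + 6*v + 9) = (v + 2)*(v + 3)*(v + 3)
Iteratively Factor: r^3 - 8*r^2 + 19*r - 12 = (r - 1)*(r^2 - 7*r + 12) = (r - 3)*(r - 1)*(r - 4)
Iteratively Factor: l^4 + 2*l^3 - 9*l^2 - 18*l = (l)*(l^3 + 2*l^2 - 9*l - 18) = l*(l + 3)*(l^2 - l - 6) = l*(l + 2)*(l + 3)*(l - 3)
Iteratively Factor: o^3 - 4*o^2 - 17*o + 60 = (o - 3)*(o^2 - o - 20) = (o - 3)*(o + 4)*(o - 5)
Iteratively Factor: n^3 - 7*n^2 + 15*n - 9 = (n - 3)*(n^2 - 4*n + 3) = (n - 3)*(n - 1)*(n - 3)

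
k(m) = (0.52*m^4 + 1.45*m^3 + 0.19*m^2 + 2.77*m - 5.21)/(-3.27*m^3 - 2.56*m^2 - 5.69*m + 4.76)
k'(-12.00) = -0.16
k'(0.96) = -1.87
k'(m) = (9.81*m^2 + 5.12*m + 5.69)*(0.52*m^4 + 1.45*m^3 + 0.19*m^2 + 2.77*m - 5.21)/(-3.27*m^3 - 2.56*m^2 - 5.69*m + 4.76)^2 + (2.08*m^3 + 4.35*m^2 + 0.38*m + 2.77)/(-3.27*m^3 - 2.56*m^2 - 5.69*m + 4.76) = (-1.7004*m^6 - 2.6624*m^5 - 11.9671*m^4 + 11.5156*m^3 - 24.394*m^2 - 24.8664*m - 16.4597)/(10.6929*m^6 + 16.7424*m^5 + 43.7662*m^4 - 1.99759999999999*m^3 + 8.0049*m^2 - 54.1688*m + 22.6576)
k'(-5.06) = -0.19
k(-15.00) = 2.03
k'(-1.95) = -0.37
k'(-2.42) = -0.32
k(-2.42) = -0.27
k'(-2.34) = -0.33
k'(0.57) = -6016.84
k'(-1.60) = -0.39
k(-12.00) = 1.54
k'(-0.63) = -0.23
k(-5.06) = 0.35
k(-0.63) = -0.88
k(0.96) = 0.11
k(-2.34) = -0.30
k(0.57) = -40.89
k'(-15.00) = -0.16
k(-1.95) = -0.43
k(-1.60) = -0.56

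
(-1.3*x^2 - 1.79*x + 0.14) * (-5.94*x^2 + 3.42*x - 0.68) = 7.722*x^4 + 6.1866*x^3 - 6.0694*x^2 + 1.696*x - 0.0952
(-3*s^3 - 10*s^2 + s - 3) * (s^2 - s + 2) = -3*s^5 - 7*s^4 + 5*s^3 - 24*s^2 + 5*s - 6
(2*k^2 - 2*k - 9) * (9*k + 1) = 18*k^3 - 16*k^2 - 83*k - 9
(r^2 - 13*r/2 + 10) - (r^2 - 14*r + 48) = 15*r/2 - 38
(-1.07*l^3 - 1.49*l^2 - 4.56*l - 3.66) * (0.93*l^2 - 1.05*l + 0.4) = -0.9951*l^5 - 0.2622*l^4 - 3.1043*l^3 + 0.788199999999999*l^2 + 2.019*l - 1.464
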